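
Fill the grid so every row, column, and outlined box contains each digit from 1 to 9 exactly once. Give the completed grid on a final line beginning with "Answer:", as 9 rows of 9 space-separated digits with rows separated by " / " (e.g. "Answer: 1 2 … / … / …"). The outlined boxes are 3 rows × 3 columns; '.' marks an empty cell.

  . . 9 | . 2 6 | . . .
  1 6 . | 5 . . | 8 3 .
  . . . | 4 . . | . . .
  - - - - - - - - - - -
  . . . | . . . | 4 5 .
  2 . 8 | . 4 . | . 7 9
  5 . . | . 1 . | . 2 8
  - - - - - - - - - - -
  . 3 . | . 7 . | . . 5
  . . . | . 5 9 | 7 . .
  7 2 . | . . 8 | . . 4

Step 1. [r2c3∈{2,4,7}] across row 2, 4 lands solely at r2c3, so r2c3=4.
Step 2. [r7c1∈{4,6,8,9}] across box 7, 9 lands solely at r7c1 ⇒ r7c1=9.
Step 3. [r3c3∈{2,3,5,7}] r3c3 is the only open cell in col 3 admitting 2. So r3c3=2.
Step 4. [r7c7∈{1,2,6}] in col 7, 2 fits only at r7c7, so r7c7=2.
Step 5. [r2c6∈{7}] r2c6's peers cover all but 7, so r2c6=7.
Step 6. [r6c6∈{3}] nothing but 3 survives at r6c6 ⇒ r6c6=3.
Step 7. [r5c4∈{6}] nothing but 6 survives at r5c4. So r5c4=6.
Step 8. [r7c4∈{1}] r7c4 is down to just 1. So r7c4=1.
Step 9. [r7c3∈{6}] r7c3 has the single candidate 6 ⇒ r7c3=6.
Step 10. [r8c3∈{1}] r8c3's peers cover all but 1. So r8c3=1.
Step 11. [r6c3∈{7}] r6c3's peers cover all but 7, so r6c3=7.
Step 12. [r9c4∈{3}] nothing but 3 survives at r9c4, so r9c4=3.
Step 13. [r1c4∈{8}] only 8 remains possible at r1c4, so r1c4=8.
Step 14. [r6c4∈{9}] r6c4 has the single candidate 9 ⇒ r6c4=9.
Step 15. [r6c7∈{6}] r6c7's peers cover all but 6 ⇒ r6c7=6.
Step 16. [r3c6∈{1}] r3c6 is down to just 1 ⇒ r3c6=1.
Step 17. [r8c1∈{4,8}] r8c1 is the only open cell in col 1 admitting 4 ⇒ r8c1=4.
Step 18. [r4c3∈{3}] only 3 remains possible at r4c3. So r4c3=3.
Step 19. [r4c9∈{1}] only 1 remains possible at r4c9, so r4c9=1.
Step 20. [r1c9∈{7}] only 7 remains possible at r1c9 ⇒ r1c9=7.
Step 21. [r1c2∈{5}] r1c2's peers cover all but 5, so r1c2=5.
Step 22. [r1c7∈{1}] r1c7 has the single candidate 1. So r1c7=1.
Step 23. [r9c8∈{1,6,9}] 1 has one home in row 9: r9c8, so r9c8=1.
Step 24. [r3c8∈{6,9}] r3c8 is the only open cell in col 8 admitting 9, so r3c8=9.
Step 25. [r3c1∈{3,8}] col 1 places 8 nowhere but r3c1, so r3c1=8.
Step 26. [r8c8∈{6,8}] 6 has one home in col 8: r8c8, so r8c8=6.
Step 27. [r4c4∈{2,7}] row 4 places 7 nowhere but r4c4 ⇒ r4c4=7.
Step 28. [r6c2∈{4}] r6c2's peers cover all but 4, so r6c2=4.
Step 29. [r7c6∈{4}] r7c6 has the single candidate 4 ⇒ r7c6=4.
Step 30. [r8c9∈{3}] r8c9's peers cover all but 3, so r8c9=3.
Step 31. [r3c9∈{6}] r3c9 is down to just 6 ⇒ r3c9=6.
Step 32. [r4c5∈{8}] r4c5's peers cover all but 8. So r4c5=8.
Step 33. [r7c8∈{8}] r7c8 has the single candidate 8. So r7c8=8.
Step 34. [r3c2∈{7}] only 7 remains possible at r3c2, so r3c2=7.
Step 35. [r1c1∈{3}] r1c1's peers cover all but 3 ⇒ r1c1=3.
Step 36. [r8c2∈{8}] r8c2 has the single candidate 8. So r8c2=8.
Step 37. [r1c8∈{4}] r1c8's peers cover all but 4. So r1c8=4.
Step 38. [r9c5∈{6}] r9c5's peers cover all but 6 ⇒ r9c5=6.
Step 39. [r9c3∈{5}] r9c3's peers cover all but 5, so r9c3=5.
Step 40. [r4c1∈{6}] r4c1 is down to just 6 ⇒ r4c1=6.
Step 41. [r2c5∈{9}] r2c5 has the single candidate 9, so r2c5=9.
Step 42. [r8c4∈{2}] r8c4 has the single candidate 2 ⇒ r8c4=2.
Step 43. [r5c2∈{1}] r5c2 has the single candidate 1, so r5c2=1.
Step 44. [r3c7∈{5}] r3c7 is down to just 5. So r3c7=5.
Step 45. [r2c9∈{2}] nothing but 2 survives at r2c9. So r2c9=2.
Step 46. [r4c2∈{9}] r4c2 is down to just 9, so r4c2=9.
Step 47. [r5c7∈{3}] nothing but 3 survives at r5c7. So r5c7=3.
Step 48. [r3c5∈{3}] r3c5 has the single candidate 3 ⇒ r3c5=3.
Step 49. [r5c6∈{5}] r5c6 is down to just 5. So r5c6=5.
Step 50. [r4c6∈{2}] r4c6 is down to just 2. So r4c6=2.
Step 51. [r9c7∈{9}] r9c7's peers cover all but 9 ⇒ r9c7=9.

Answer: 3 5 9 8 2 6 1 4 7 / 1 6 4 5 9 7 8 3 2 / 8 7 2 4 3 1 5 9 6 / 6 9 3 7 8 2 4 5 1 / 2 1 8 6 4 5 3 7 9 / 5 4 7 9 1 3 6 2 8 / 9 3 6 1 7 4 2 8 5 / 4 8 1 2 5 9 7 6 3 / 7 2 5 3 6 8 9 1 4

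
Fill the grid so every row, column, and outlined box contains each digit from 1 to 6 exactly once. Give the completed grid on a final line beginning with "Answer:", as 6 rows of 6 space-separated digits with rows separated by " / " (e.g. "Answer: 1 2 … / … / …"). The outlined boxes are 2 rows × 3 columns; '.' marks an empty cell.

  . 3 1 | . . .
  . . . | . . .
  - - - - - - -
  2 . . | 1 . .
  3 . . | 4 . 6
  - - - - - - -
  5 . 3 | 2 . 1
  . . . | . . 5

Step 1. [r2c5∈{1,2,3,4,5,6}] 1 has one home in row 2: r2c5. So r2c5=1.
Step 2. [r4c3∈{5}] nothing but 5 survives at r4c3 ⇒ r4c3=5.
Step 3. [r2c2∈{2,4,5,6}] across col 2, 5 lands solely at r2c2 ⇒ r2c2=5.
Step 4. [r6c2∈{1,2,4,6}] across col 2, 2 lands solely at r6c2, so r6c2=2.
Step 5. [r2c3∈{2,4,6}] in col 3, 2 fits only at r2c3 ⇒ r2c3=2.
Step 6. [r3c6∈{3}] r3c6 is down to just 3 ⇒ r3c6=3.
Step 7. [r2c6∈{4}] r2c6 has the single candidate 4, so r2c6=4.
Step 8. [r2c1∈{6}] r2c1 is down to just 6 ⇒ r2c1=6.
Step 9. [r6c5∈{3,4,6}] in col 5, 3 fits only at r6c5 ⇒ r6c5=3.
Step 10. [r6c4∈{6}] only 6 remains possible at r6c4 ⇒ r6c4=6.
Step 11. [r6c3∈{4}] r6c3 is down to just 4. So r6c3=4.
Step 12. [r1c5∈{2,5,6}] row 1 places 6 nowhere but r1c5, so r1c5=6.
Step 13. [r3c2∈{4,6}] 4 has one home in row 3: r3c2, so r3c2=4.
Step 14. [r4c2∈{1}] r4c2 has the single candidate 1. So r4c2=1.
Step 15. [r6c1∈{1}] only 1 remains possible at r6c1, so r6c1=1.
Step 16. [r5c5∈{4}] r5c5's peers cover all but 4, so r5c5=4.
Step 17. [r1c4∈{5}] only 5 remains possible at r1c4 ⇒ r1c4=5.
Step 18. [r2c4∈{3}] r2c4's peers cover all but 3, so r2c4=3.
Step 19. [r1c6∈{2}] r1c6 is down to just 2 ⇒ r1c6=2.
Step 20. [r1c1∈{4}] r1c1's peers cover all but 4, so r1c1=4.
Step 21. [r5c2∈{6}] r5c2 is down to just 6 ⇒ r5c2=6.
Step 22. [r4c5∈{2}] r4c5 has the single candidate 2, so r4c5=2.
Step 23. [r3c5∈{5}] only 5 remains possible at r3c5. So r3c5=5.
Step 24. [r3c3∈{6}] r3c3's peers cover all but 6 ⇒ r3c3=6.

Answer: 4 3 1 5 6 2 / 6 5 2 3 1 4 / 2 4 6 1 5 3 / 3 1 5 4 2 6 / 5 6 3 2 4 1 / 1 2 4 6 3 5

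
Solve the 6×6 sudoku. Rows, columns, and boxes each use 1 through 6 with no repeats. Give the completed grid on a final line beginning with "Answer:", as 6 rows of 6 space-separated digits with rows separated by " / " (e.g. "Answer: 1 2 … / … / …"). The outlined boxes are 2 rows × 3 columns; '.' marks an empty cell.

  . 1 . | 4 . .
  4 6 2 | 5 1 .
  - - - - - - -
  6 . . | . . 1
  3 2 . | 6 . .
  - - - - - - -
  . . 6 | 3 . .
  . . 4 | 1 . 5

Step 1. [r3c5∈{2,3,4,5}] in row 3, 3 fits only at r3c5, so r3c5=3.
Step 2. [r3c3∈{5}] only 5 remains possible at r3c3. So r3c3=5.
Step 3. [r1c6∈{2,3,6}] r1c6 is the only open cell in col 6 admitting 6, so r1c6=6.
Step 4. [r5c6∈{2,4}] r5c6 is the only open cell in col 6 admitting 2. So r5c6=2.
Step 5. [r4c6∈{4}] only 4 remains possible at r4c6. So r4c6=4.
Step 6. [r5c2∈{5}] nothing but 5 survives at r5c2. So r5c2=5.
Step 7. [r5c5∈{4}] r5c5 is down to just 4. So r5c5=4.
Step 8. [r1c3∈{3}] r1c3's peers cover all but 3 ⇒ r1c3=3.
Step 9. [r6c1∈{2}] only 2 remains possible at r6c1. So r6c1=2.
Step 10. [r3c4∈{2}] nothing but 2 survives at r3c4. So r3c4=2.
Step 11. [r1c1∈{5}] r1c1 has the single candidate 5 ⇒ r1c1=5.
Step 12. [r5c1∈{1}] r5c1's peers cover all but 1. So r5c1=1.
Step 13. [r2c6∈{3}] r2c6 has the single candidate 3, so r2c6=3.
Step 14. [r3c2∈{4}] r3c2 has the single candidate 4. So r3c2=4.
Step 15. [r6c5∈{6}] r6c5 is down to just 6. So r6c5=6.
Step 16. [r4c3∈{1}] r4c3 has the single candidate 1, so r4c3=1.
Step 17. [r4c5∈{5}] r4c5 is down to just 5. So r4c5=5.
Step 18. [r6c2∈{3}] only 3 remains possible at r6c2 ⇒ r6c2=3.
Step 19. [r1c5∈{2}] nothing but 2 survives at r1c5 ⇒ r1c5=2.

Answer: 5 1 3 4 2 6 / 4 6 2 5 1 3 / 6 4 5 2 3 1 / 3 2 1 6 5 4 / 1 5 6 3 4 2 / 2 3 4 1 6 5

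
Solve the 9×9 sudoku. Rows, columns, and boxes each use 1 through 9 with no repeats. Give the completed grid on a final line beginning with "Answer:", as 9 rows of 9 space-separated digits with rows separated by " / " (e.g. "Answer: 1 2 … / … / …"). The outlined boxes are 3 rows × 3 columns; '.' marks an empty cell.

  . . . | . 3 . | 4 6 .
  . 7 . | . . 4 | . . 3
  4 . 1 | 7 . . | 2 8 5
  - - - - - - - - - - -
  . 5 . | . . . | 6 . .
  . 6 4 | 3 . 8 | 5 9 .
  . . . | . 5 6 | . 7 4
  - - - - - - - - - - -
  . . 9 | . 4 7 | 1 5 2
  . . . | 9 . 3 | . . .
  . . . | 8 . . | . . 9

Step 1. [r4c8∈{1,2,3}] in col 8, 2 fits only at r4c8, so r4c8=2.
Step 2. [r2c5∈{1,2,6,8,9}] r2c5 is the only open cell in col 5 admitting 8 ⇒ r2c5=8.
Step 3. [r9c6∈{1,2,5}] in box 8, 5 fits only at r9c6 ⇒ r9c6=5.
Step 4. [r1c6∈{1,2,9}] across col 6, 2 lands solely at r1c6 ⇒ r1c6=2.
Step 5. [r4c6∈{1,9}] 1 has one home in col 6: r4c6, so r4c6=1.
Step 6. [r9c8∈{3,4}] in col 8, 3 fits only at r9c8 ⇒ r9c8=3.
Step 7. [r8c9∈{6,7,8}] col 9 places 6 nowhere but r8c9. So r8c9=6.
Step 8. [r8c7∈{7,8}] r8c7 is the only open cell in box 9 admitting 8 ⇒ r8c7=8.
Step 9. [r6c4∈{2}] r6c4 has the single candidate 2. So r6c4=2.
Step 10. [r5c1∈{1,2,7}] 2 has one home in row 5: r5c1 ⇒ r5c1=2.
Step 11. [r2c3∈{2,5,6}] 2 has one home in row 2: r2c3, so r2c3=2.
Step 12. [r2c1∈{5,6,9}] box 1 places 6 nowhere but r2c1, so r2c1=6.
Step 13. [r3c2∈{3,9}] r3c2 is the only open cell in row 3 admitting 3, so r3c2=3.
Step 14. [r7c1∈{3,8}] across row 7, 3 lands solely at r7c1 ⇒ r7c1=3.
Step 15. [r4c3∈{3,7,8}] 3 has one home in row 4: r4c3, so r4c3=3.
Step 16. [r4c1∈{7,8,9}] in box 4, 7 fits only at r4c1 ⇒ r4c1=7.
Step 17. [r9c1∈{1}] r9c1 has the single candidate 1. So r9c1=1.
Step 18. [r6c3∈{8}] only 8 remains possible at r6c3, so r6c3=8.
Step 19. [r1c1∈{5,8,9}] col 1 places 8 nowhere but r1c1 ⇒ r1c1=8.
Step 20. [r9c3∈{6,7}] 6 has one home in col 3: r9c3. So r9c3=6.
Step 21. [r1c3∈{5}] only 5 remains possible at r1c3 ⇒ r1c3=5.
Step 22. [r1c4∈{1}] nothing but 1 survives at r1c4, so r1c4=1.
Step 23. [r9c2∈{2,4}] r9c2 is the only open cell in row 9 admitting 4. So r9c2=4.
Step 24. [r3c6∈{9}] r3c6's peers cover all but 9, so r3c6=9.
Step 25. [r6c1∈{9}] nothing but 9 survives at r6c1. So r6c1=9.
Step 26. [r9c5∈{2}] only 2 remains possible at r9c5 ⇒ r9c5=2.
Step 27. [r2c8∈{1}] r2c8 has the single candidate 1, so r2c8=1.
Step 28. [r7c2∈{8}] r7c2 has the single candidate 8, so r7c2=8.
Step 29. [r4c4∈{4}] r4c4 has the single candidate 4. So r4c4=4.
Step 30. [r4c5∈{9}] nothing but 9 survives at r4c5 ⇒ r4c5=9.
Step 31. [r7c4∈{6}] r7c4 is down to just 6 ⇒ r7c4=6.
Step 32. [r8c2∈{2}] r8c2's peers cover all but 2. So r8c2=2.
Step 33. [r5c9∈{1}] nothing but 1 survives at r5c9 ⇒ r5c9=1.
Step 34. [r6c2∈{1}] nothing but 1 survives at r6c2, so r6c2=1.
Step 35. [r2c4∈{5}] r2c4's peers cover all but 5, so r2c4=5.
Step 36. [r8c1∈{5}] r8c1 has the single candidate 5. So r8c1=5.
Step 37. [r8c3∈{7}] only 7 remains possible at r8c3. So r8c3=7.
Step 38. [r4c9∈{8}] r4c9's peers cover all but 8 ⇒ r4c9=8.
Step 39. [r9c7∈{7}] r9c7 is down to just 7, so r9c7=7.
Step 40. [r5c5∈{7}] nothing but 7 survives at r5c5 ⇒ r5c5=7.
Step 41. [r1c9∈{7}] r1c9 has the single candidate 7 ⇒ r1c9=7.
Step 42. [r8c5∈{1}] only 1 remains possible at r8c5 ⇒ r8c5=1.
Step 43. [r6c7∈{3}] r6c7 has the single candidate 3. So r6c7=3.
Step 44. [r2c7∈{9}] r2c7 has the single candidate 9. So r2c7=9.
Step 45. [r1c2∈{9}] r1c2 has the single candidate 9, so r1c2=9.
Step 46. [r3c5∈{6}] only 6 remains possible at r3c5, so r3c5=6.
Step 47. [r8c8∈{4}] r8c8's peers cover all but 4. So r8c8=4.

Answer: 8 9 5 1 3 2 4 6 7 / 6 7 2 5 8 4 9 1 3 / 4 3 1 7 6 9 2 8 5 / 7 5 3 4 9 1 6 2 8 / 2 6 4 3 7 8 5 9 1 / 9 1 8 2 5 6 3 7 4 / 3 8 9 6 4 7 1 5 2 / 5 2 7 9 1 3 8 4 6 / 1 4 6 8 2 5 7 3 9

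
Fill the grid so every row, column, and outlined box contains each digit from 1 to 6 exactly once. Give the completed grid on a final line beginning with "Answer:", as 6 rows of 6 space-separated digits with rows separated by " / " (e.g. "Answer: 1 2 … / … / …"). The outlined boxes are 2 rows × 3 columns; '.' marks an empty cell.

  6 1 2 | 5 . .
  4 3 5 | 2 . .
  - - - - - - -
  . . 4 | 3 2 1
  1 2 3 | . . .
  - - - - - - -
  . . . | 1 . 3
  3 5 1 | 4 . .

Step 1. [r6c5∈{6}] only 6 remains possible at r6c5, so r6c5=6.
Step 2. [r4c6∈{4,5,6}] 5 has one home in col 6: r4c6. So r4c6=5.
Step 3. [r1c6∈{4}] r1c6's peers cover all but 4. So r1c6=4.
Step 4. [r3c2∈{6}] r3c2's peers cover all but 6 ⇒ r3c2=6.
Step 5. [r6c6∈{2}] r6c6's peers cover all but 2, so r6c6=2.
Step 6. [r5c5∈{5}] r5c5 has the single candidate 5, so r5c5=5.
Step 7. [r2c5∈{1}] r2c5's peers cover all but 1, so r2c5=1.
Step 8. [r3c1∈{5}] r3c1 has the single candidate 5. So r3c1=5.
Step 9. [r2c6∈{6}] r2c6 is down to just 6 ⇒ r2c6=6.
Step 10. [r5c2∈{4}] r5c2 is down to just 4 ⇒ r5c2=4.
Step 11. [r1c5∈{3}] nothing but 3 survives at r1c5. So r1c5=3.
Step 12. [r4c4∈{6}] r4c4's peers cover all but 6 ⇒ r4c4=6.
Step 13. [r5c3∈{6}] only 6 remains possible at r5c3 ⇒ r5c3=6.
Step 14. [r5c1∈{2}] r5c1's peers cover all but 2. So r5c1=2.
Step 15. [r4c5∈{4}] r4c5 has the single candidate 4. So r4c5=4.

Answer: 6 1 2 5 3 4 / 4 3 5 2 1 6 / 5 6 4 3 2 1 / 1 2 3 6 4 5 / 2 4 6 1 5 3 / 3 5 1 4 6 2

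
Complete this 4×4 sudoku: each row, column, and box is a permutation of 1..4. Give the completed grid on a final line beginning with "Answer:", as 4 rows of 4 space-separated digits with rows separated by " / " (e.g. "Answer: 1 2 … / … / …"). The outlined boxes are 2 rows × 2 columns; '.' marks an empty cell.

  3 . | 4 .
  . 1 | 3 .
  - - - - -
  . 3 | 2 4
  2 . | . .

Step 1. [r1c4∈{1,2}] 1 has one home in row 1: r1c4 ⇒ r1c4=1.
Step 2. [r4c3∈{1}] nothing but 1 survives at r4c3. So r4c3=1.
Step 3. [r2c1∈{4}] r2c1 is down to just 4 ⇒ r2c1=4.
Step 4. [r2c4∈{2}] nothing but 2 survives at r2c4 ⇒ r2c4=2.
Step 5. [r4c2∈{4}] r4c2 is down to just 4, so r4c2=4.
Step 6. [r4c4∈{3}] nothing but 3 survives at r4c4 ⇒ r4c4=3.
Step 7. [r1c2∈{2}] r1c2's peers cover all but 2 ⇒ r1c2=2.
Step 8. [r3c1∈{1}] r3c1 is down to just 1 ⇒ r3c1=1.

Answer: 3 2 4 1 / 4 1 3 2 / 1 3 2 4 / 2 4 1 3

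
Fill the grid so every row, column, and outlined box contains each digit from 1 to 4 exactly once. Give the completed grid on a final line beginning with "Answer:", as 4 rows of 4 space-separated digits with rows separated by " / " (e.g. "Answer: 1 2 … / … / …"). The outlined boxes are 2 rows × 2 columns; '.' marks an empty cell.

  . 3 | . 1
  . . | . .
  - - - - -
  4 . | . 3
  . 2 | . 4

Step 1. [r2c4∈{2}] r2c4 has the single candidate 2, so r2c4=2.
Step 2. [r3c2∈{1}] r3c2 has the single candidate 1, so r3c2=1.
Step 3. [r1c3∈{4}] nothing but 4 survives at r1c3. So r1c3=4.
Step 4. [r2c1∈{1}] r2c1's peers cover all but 1 ⇒ r2c1=1.
Step 5. [r4c1∈{3}] r4c1's peers cover all but 3. So r4c1=3.
Step 6. [r1c1∈{2}] r1c1 has the single candidate 2 ⇒ r1c1=2.
Step 7. [r3c3∈{2}] r3c3's peers cover all but 2. So r3c3=2.
Step 8. [r2c3∈{3}] r2c3 has the single candidate 3. So r2c3=3.
Step 9. [r4c3∈{1}] r4c3's peers cover all but 1. So r4c3=1.
Step 10. [r2c2∈{4}] r2c2's peers cover all but 4 ⇒ r2c2=4.

Answer: 2 3 4 1 / 1 4 3 2 / 4 1 2 3 / 3 2 1 4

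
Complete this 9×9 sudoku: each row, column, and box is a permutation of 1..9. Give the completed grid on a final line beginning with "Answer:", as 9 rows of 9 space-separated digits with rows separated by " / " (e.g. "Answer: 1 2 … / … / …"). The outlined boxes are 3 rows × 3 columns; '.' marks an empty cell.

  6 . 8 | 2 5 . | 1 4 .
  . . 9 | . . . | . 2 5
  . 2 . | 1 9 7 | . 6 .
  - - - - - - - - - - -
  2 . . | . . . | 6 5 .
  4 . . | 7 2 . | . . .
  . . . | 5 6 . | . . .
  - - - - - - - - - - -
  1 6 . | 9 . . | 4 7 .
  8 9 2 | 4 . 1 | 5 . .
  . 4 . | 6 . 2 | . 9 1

Step 1. [r1c6∈{3}] nothing but 3 survives at r1c6 ⇒ r1c6=3.
Step 2. [r8c8∈{3}] r8c8 has the single candidate 3 ⇒ r8c8=3.
Step 3. [r9c7∈{8}] nothing but 8 survives at r9c7, so r9c7=8.
Step 4. [r3c7∈{3}] r3c7's peers cover all but 3. So r3c7=3.
Step 5. [r4c4∈{3,8}] 3 has one home in col 4: r4c4 ⇒ r4c4=3.
Step 6. [r2c2∈{1,3,7}] r2c2 is the only open cell in row 2 admitting 1. So r2c2=1.
Step 7. [r5c7∈{9}] r5c7 has the single candidate 9. So r5c7=9.
Step 8. [r5c6∈{8}] nothing but 8 survives at r5c6. So r5c6=8.
Step 9. [r1c2∈{7}] r1c2 is down to just 7. So r1c2=7.
Step 10. [r6c8∈{1,8}] col 8 places 8 nowhere but r6c8, so r6c8=8.
Step 11. [r6c2∈{3}] r6c2's peers cover all but 3. So r6c2=3.
Step 12. [r6c3∈{1,7}] across row 6, 1 lands solely at r6c3. So r6c3=1.
Step 13. [r4c3∈{7}] r4c3's peers cover all but 7 ⇒ r4c3=7.
Step 14. [r6c9∈{2,4,7}] r6c9 is the only open cell in col 9 admitting 7, so r6c9=7.
Step 15. [r6c6∈{4,9}] 4 has one home in row 6: r6c6 ⇒ r6c6=4.
Step 16. [r9c1∈{3,5,7}] across col 1, 7 lands solely at r9c1 ⇒ r9c1=7.
Step 17. [r9c3∈{3,5}] row 9 places 5 nowhere but r9c3 ⇒ r9c3=5.
Step 18. [r7c5∈{3,8}] 8 has one home in row 7: r7c5, so r7c5=8.
Step 19. [r8c9∈{6}] r8c9 is down to just 6 ⇒ r8c9=6.
Step 20. [r3c9∈{8}] nothing but 8 survives at r3c9, so r3c9=8.
Step 21. [r1c9∈{9}] r1c9 has the single candidate 9 ⇒ r1c9=9.
Step 22. [r8c5∈{7}] r8c5 is down to just 7. So r8c5=7.
Step 23. [r2c6∈{6}] r2c6's peers cover all but 6. So r2c6=6.
Step 24. [r7c6∈{5}] r7c6 has the single candidate 5, so r7c6=5.
Step 25. [r9c5∈{3}] only 3 remains possible at r9c5, so r9c5=3.
Step 26. [r6c7∈{2}] nothing but 2 survives at r6c7 ⇒ r6c7=2.
Step 27. [r6c1∈{9}] only 9 remains possible at r6c1 ⇒ r6c1=9.
Step 28. [r4c2∈{8}] nothing but 8 survives at r4c2 ⇒ r4c2=8.
Step 29. [r7c3∈{3}] nothing but 3 survives at r7c3, so r7c3=3.
Step 30. [r2c1∈{3}] r2c1 is down to just 3 ⇒ r2c1=3.
Step 31. [r4c9∈{4}] r4c9 has the single candidate 4 ⇒ r4c9=4.
Step 32. [r4c5∈{1}] r4c5 is down to just 1. So r4c5=1.
Step 33. [r5c3∈{6}] nothing but 6 survives at r5c3 ⇒ r5c3=6.
Step 34. [r2c5∈{4}] only 4 remains possible at r2c5. So r2c5=4.
Step 35. [r5c9∈{3}] r5c9 is down to just 3 ⇒ r5c9=3.
Step 36. [r5c8∈{1}] nothing but 1 survives at r5c8. So r5c8=1.
Step 37. [r5c2∈{5}] r5c2's peers cover all but 5. So r5c2=5.
Step 38. [r2c7∈{7}] only 7 remains possible at r2c7, so r2c7=7.
Step 39. [r3c3∈{4}] r3c3 has the single candidate 4. So r3c3=4.
Step 40. [r7c9∈{2}] r7c9 has the single candidate 2. So r7c9=2.
Step 41. [r4c6∈{9}] nothing but 9 survives at r4c6. So r4c6=9.
Step 42. [r2c4∈{8}] r2c4 has the single candidate 8. So r2c4=8.
Step 43. [r3c1∈{5}] r3c1's peers cover all but 5. So r3c1=5.

Answer: 6 7 8 2 5 3 1 4 9 / 3 1 9 8 4 6 7 2 5 / 5 2 4 1 9 7 3 6 8 / 2 8 7 3 1 9 6 5 4 / 4 5 6 7 2 8 9 1 3 / 9 3 1 5 6 4 2 8 7 / 1 6 3 9 8 5 4 7 2 / 8 9 2 4 7 1 5 3 6 / 7 4 5 6 3 2 8 9 1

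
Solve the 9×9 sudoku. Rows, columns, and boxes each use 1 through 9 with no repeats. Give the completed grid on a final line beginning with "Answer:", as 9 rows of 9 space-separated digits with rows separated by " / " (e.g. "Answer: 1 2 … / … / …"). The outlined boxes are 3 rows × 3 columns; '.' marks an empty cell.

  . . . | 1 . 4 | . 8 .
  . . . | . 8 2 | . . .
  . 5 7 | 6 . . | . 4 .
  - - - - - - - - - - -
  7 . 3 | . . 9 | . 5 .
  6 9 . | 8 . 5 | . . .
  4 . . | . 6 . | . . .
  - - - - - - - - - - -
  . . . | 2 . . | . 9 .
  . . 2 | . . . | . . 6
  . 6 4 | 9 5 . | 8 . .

Step 1. [r3c6∈{3}] only 3 remains possible at r3c6. So r3c6=3.
Step 2. [r5c3∈{1}] nothing but 1 survives at r5c3. So r5c3=1.
Step 3. [r8c1∈{1,3,5,8,9}] 9 has one home in row 8: r8c1. So r8c1=9.
Step 4. [r8c7∈{1,3,4,5,7}] across row 8, 5 lands solely at r8c7. So r8c7=5.
Step 5. [r2c8∈{1,3,6,7}] col 8 places 6 nowhere but r2c8. So r2c8=6.
Step 6. [r4c4∈{4}] r4c4's peers cover all but 4 ⇒ r4c4=4.
Step 7. [r1c9∈{2,3,5,7,9}] row 1 places 5 nowhere but r1c9 ⇒ r1c9=5.
Step 8. [r7c1∈{1,3,5,8}] in col 1, 5 fits only at r7c1. So r7c1=5.
Step 9. [r8c5∈{1,3,4,7}] r8c5 is the only open cell in row 8 admitting 4, so r8c5=4.
Step 10. [r7c3∈{8}] nothing but 8 survives at r7c3, so r7c3=8.
Step 11. [r2c3∈{9}] nothing but 9 survives at r2c3 ⇒ r2c3=9.
Step 12. [r3c5∈{9}] r3c5's peers cover all but 9, so r3c5=9.
Step 13. [r6c9∈{1,2,3,7,8,9}] across col 9, 9 lands solely at r6c9 ⇒ r6c9=9.
Step 14. [r1c5∈{7}] r1c5 is down to just 7 ⇒ r1c5=7.
Step 15. [r4c9∈{1,2,8}] 8 has one home in col 9: r4c9. So r4c9=8.
Step 16. [r4c2∈{2}] r4c2's peers cover all but 2, so r4c2=2.
Step 17. [r1c2∈{3}] r1c2 has the single candidate 3 ⇒ r1c2=3.
Step 18. [r2c1∈{1}] r2c1's peers cover all but 1 ⇒ r2c1=1.
Step 19. [r5c5∈{2,3}] 2 has one home in col 5: r5c5, so r5c5=2.
Step 20. [r6c4∈{3,7}] in box 5, 3 fits only at r6c4, so r6c4=3.
Step 21. [r8c8∈{1,3,7}] 3 has one home in row 8: r8c8 ⇒ r8c8=3.
Step 22. [r6c6∈{1,7}] across box 5, 7 lands solely at r6c6, so r6c6=7.
Step 23. [r9c6∈{1}] only 1 remains possible at r9c6, so r9c6=1.
Step 24. [r5c8∈{7}] nothing but 7 survives at r5c8, so r5c8=7.
Step 25. [r9c9∈{2,7}] r9c9 is the only open cell in row 9 admitting 7. So r9c9=7.
Step 26. [r3c9∈{1,2}] 2 has one home in col 9: r3c9 ⇒ r3c9=2.
Step 27. [r3c7∈{1}] nothing but 1 survives at r3c7 ⇒ r3c7=1.
Step 28. [r7c2∈{1,7}] in row 7, 7 fits only at r7c2, so r7c2=7.
Step 29. [r2c9∈{3}] r2c9 is down to just 3. So r2c9=3.
Step 30. [r7c7∈{4}] nothing but 4 survives at r7c7 ⇒ r7c7=4.
Step 31. [r9c8∈{2}] r9c8's peers cover all but 2, so r9c8=2.
Step 32. [r1c1∈{2}] r1c1 is down to just 2, so r1c1=2.
Step 33. [r2c7∈{7}] nothing but 7 survives at r2c7 ⇒ r2c7=7.
Step 34. [r7c9∈{1}] r7c9 has the single candidate 1, so r7c9=1.
Step 35. [r8c6∈{8}] r8c6 is down to just 8. So r8c6=8.
Step 36. [r4c7∈{6}] nothing but 6 survives at r4c7, so r4c7=6.
Step 37. [r7c5∈{3}] only 3 remains possible at r7c5, so r7c5=3.
Step 38. [r3c1∈{8}] only 8 remains possible at r3c1. So r3c1=8.
Step 39. [r6c8∈{1}] r6c8 is down to just 1. So r6c8=1.
Step 40. [r4c5∈{1}] only 1 remains possible at r4c5, so r4c5=1.
Step 41. [r5c9∈{4}] nothing but 4 survives at r5c9, so r5c9=4.
Step 42. [r1c7∈{9}] r1c7 has the single candidate 9. So r1c7=9.
Step 43. [r2c2∈{4}] r2c2 has the single candidate 4 ⇒ r2c2=4.
Step 44. [r1c3∈{6}] nothing but 6 survives at r1c3 ⇒ r1c3=6.
Step 45. [r8c4∈{7}] r8c4 is down to just 7 ⇒ r8c4=7.
Step 46. [r6c7∈{2}] r6c7 has the single candidate 2, so r6c7=2.
Step 47. [r8c2∈{1}] r8c2's peers cover all but 1, so r8c2=1.
Step 48. [r5c7∈{3}] nothing but 3 survives at r5c7, so r5c7=3.
Step 49. [r9c1∈{3}] r9c1 has the single candidate 3, so r9c1=3.
Step 50. [r2c4∈{5}] r2c4 has the single candidate 5. So r2c4=5.
Step 51. [r6c3∈{5}] r6c3's peers cover all but 5 ⇒ r6c3=5.
Step 52. [r6c2∈{8}] r6c2 is down to just 8 ⇒ r6c2=8.
Step 53. [r7c6∈{6}] only 6 remains possible at r7c6 ⇒ r7c6=6.

Answer: 2 3 6 1 7 4 9 8 5 / 1 4 9 5 8 2 7 6 3 / 8 5 7 6 9 3 1 4 2 / 7 2 3 4 1 9 6 5 8 / 6 9 1 8 2 5 3 7 4 / 4 8 5 3 6 7 2 1 9 / 5 7 8 2 3 6 4 9 1 / 9 1 2 7 4 8 5 3 6 / 3 6 4 9 5 1 8 2 7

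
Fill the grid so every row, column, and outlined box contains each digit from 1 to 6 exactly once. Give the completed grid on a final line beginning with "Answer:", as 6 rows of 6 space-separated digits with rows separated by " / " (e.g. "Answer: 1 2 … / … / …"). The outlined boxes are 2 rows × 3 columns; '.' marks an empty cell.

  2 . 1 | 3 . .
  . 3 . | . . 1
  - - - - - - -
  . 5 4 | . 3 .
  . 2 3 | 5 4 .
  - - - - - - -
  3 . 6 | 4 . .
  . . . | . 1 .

Step 1. [r4c6∈{6}] nothing but 6 survives at r4c6. So r4c6=6.
Step 2. [r2c1∈{4,5,6}] row 2 places 4 nowhere but r2c1 ⇒ r2c1=4.
Step 3. [r6c3∈{2,5}] col 3 places 2 nowhere but r6c3 ⇒ r6c3=2.
Step 4. [r3c4∈{1,2}] 1 has one home in col 4: r3c4 ⇒ r3c4=1.
Step 5. [r2c4∈{2,6}] r2c4 is the only open cell in col 4 admitting 2, so r2c4=2.
Step 6. [r2c5∈{5,6}] 6 has one home in row 2: r2c5 ⇒ r2c5=6.
Step 7. [r1c5∈{5}] r1c5 has the single candidate 5, so r1c5=5.
Step 8. [r5c6∈{2,5}] across row 5, 5 lands solely at r5c6. So r5c6=5.
Step 9. [r5c5∈{2}] r5c5 is down to just 2 ⇒ r5c5=2.
Step 10. [r1c2∈{6}] nothing but 6 survives at r1c2 ⇒ r1c2=6.
Step 11. [r6c6∈{3}] r6c6's peers cover all but 3, so r6c6=3.
Step 12. [r6c2∈{4}] nothing but 4 survives at r6c2 ⇒ r6c2=4.
Step 13. [r1c6∈{4}] r1c6 is down to just 4 ⇒ r1c6=4.
Step 14. [r3c1∈{6}] r3c1 has the single candidate 6. So r3c1=6.
Step 15. [r6c4∈{6}] r6c4's peers cover all but 6. So r6c4=6.
Step 16. [r3c6∈{2}] r3c6 has the single candidate 2, so r3c6=2.
Step 17. [r5c2∈{1}] nothing but 1 survives at r5c2, so r5c2=1.
Step 18. [r6c1∈{5}] nothing but 5 survives at r6c1. So r6c1=5.
Step 19. [r4c1∈{1}] nothing but 1 survives at r4c1. So r4c1=1.
Step 20. [r2c3∈{5}] only 5 remains possible at r2c3 ⇒ r2c3=5.

Answer: 2 6 1 3 5 4 / 4 3 5 2 6 1 / 6 5 4 1 3 2 / 1 2 3 5 4 6 / 3 1 6 4 2 5 / 5 4 2 6 1 3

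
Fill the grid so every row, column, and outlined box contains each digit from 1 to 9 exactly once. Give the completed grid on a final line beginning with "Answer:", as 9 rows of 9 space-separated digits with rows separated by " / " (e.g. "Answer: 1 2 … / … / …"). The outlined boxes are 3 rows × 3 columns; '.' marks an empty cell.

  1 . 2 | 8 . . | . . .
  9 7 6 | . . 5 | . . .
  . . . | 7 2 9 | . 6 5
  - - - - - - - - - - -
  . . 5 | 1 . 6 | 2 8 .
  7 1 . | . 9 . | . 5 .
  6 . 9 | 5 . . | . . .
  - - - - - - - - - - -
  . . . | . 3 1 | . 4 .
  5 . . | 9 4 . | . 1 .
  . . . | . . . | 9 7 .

Step 1. [r6c8∈{3}] only 3 remains possible at r6c8. So r6c8=3.
Step 2. [r6c2∈{2,4,8}] box 4 places 2 nowhere but r6c2. So r6c2=2.
Step 3. [r5c3∈{3,4,8}] across box 4, 8 lands solely at r5c3 ⇒ r5c3=8.
Step 4. [r3c7∈{1,3,4,8}] r3c7 is the only open cell in row 3 admitting 1. So r3c7=1.
Step 5. [r8c6∈{2,7,8}] 7 has one home in box 8: r8c6 ⇒ r8c6=7.
Step 6. [r8c3∈{3}] r8c3 has the single candidate 3. So r8c3=3.
Step 7. [r9c9∈{2,3,6,8}] row 9 places 3 nowhere but r9c9. So r9c9=3.
Step 8. [r3c3∈{4}] only 4 remains possible at r3c3, so r3c3=4.
Step 9. [r8c9∈{2,6,8}] across row 8, 2 lands solely at r8c9 ⇒ r8c9=2.
Step 10. [r4c9∈{4,7,9}] across row 4, 9 lands solely at r4c9, so r4c9=9.
Step 11. [r7c7∈{5,6,8}] in row 7, 5 fits only at r7c7 ⇒ r7c7=5.
Step 12. [r7c2∈{6,8,9}] row 7 places 9 nowhere but r7c2, so r7c2=9.
Step 13. [r9c5∈{5,6,8}] across row 9, 5 lands solely at r9c5. So r9c5=5.
Step 14. [r9c6∈{2,8}] in box 8, 8 fits only at r9c6, so r9c6=8.
Step 15. [r6c6∈{4}] r6c6 is down to just 4 ⇒ r6c6=4.
Step 16. [r1c6∈{3}] nothing but 3 survives at r1c6. So r1c6=3.
Step 17. [r6c7∈{7}] r6c7's peers cover all but 7, so r6c7=7.
Step 18. [r1c7∈{4}] nothing but 4 survives at r1c7 ⇒ r1c7=4.
Step 19. [r5c7∈{6}] only 6 remains possible at r5c7, so r5c7=6.
Step 20. [r8c7∈{8}] r8c7 is down to just 8. So r8c7=8.
Step 21. [r3c2∈{3,8}] across col 2, 8 lands solely at r3c2, so r3c2=8.
Step 22. [r4c2∈{3,4}] r4c2 is the only open cell in col 2 admitting 3, so r4c2=3.
Step 23. [r9c2∈{4,6}] across col 2, 4 lands solely at r9c2, so r9c2=4.
Step 24. [r9c4∈{2,6}] r9c4 is the only open cell in row 9 admitting 6, so r9c4=6.
Step 25. [r7c4∈{2}] r7c4's peers cover all but 2. So r7c4=2.
Step 26. [r6c5∈{8}] only 8 remains possible at r6c5 ⇒ r6c5=8.
Step 27. [r1c2∈{5}] r1c2 is down to just 5 ⇒ r1c2=5.
Step 28. [r5c6∈{2}] only 2 remains possible at r5c6. So r5c6=2.
Step 29. [r9c1∈{2}] nothing but 2 survives at r9c1. So r9c1=2.
Step 30. [r2c8∈{2}] r2c8 is down to just 2, so r2c8=2.
Step 31. [r2c4∈{4}] r2c4's peers cover all but 4, so r2c4=4.
Step 32. [r8c2∈{6}] nothing but 6 survives at r8c2, so r8c2=6.
Step 33. [r1c5∈{6}] r1c5 is down to just 6. So r1c5=6.
Step 34. [r7c3∈{7}] only 7 remains possible at r7c3. So r7c3=7.
Step 35. [r5c9∈{4}] r5c9's peers cover all but 4 ⇒ r5c9=4.
Step 36. [r4c5∈{7}] r4c5 has the single candidate 7. So r4c5=7.
Step 37. [r2c9∈{8}] r2c9's peers cover all but 8 ⇒ r2c9=8.
Step 38. [r2c7∈{3}] only 3 remains possible at r2c7 ⇒ r2c7=3.
Step 39. [r4c1∈{4}] nothing but 4 survives at r4c1 ⇒ r4c1=4.
Step 40. [r3c1∈{3}] r3c1 is down to just 3, so r3c1=3.
Step 41. [r6c9∈{1}] r6c9 is down to just 1, so r6c9=1.
Step 42. [r9c3∈{1}] r9c3 is down to just 1, so r9c3=1.
Step 43. [r1c9∈{7}] only 7 remains possible at r1c9 ⇒ r1c9=7.
Step 44. [r7c1∈{8}] r7c1 has the single candidate 8 ⇒ r7c1=8.
Step 45. [r5c4∈{3}] nothing but 3 survives at r5c4. So r5c4=3.
Step 46. [r2c5∈{1}] r2c5's peers cover all but 1 ⇒ r2c5=1.
Step 47. [r7c9∈{6}] only 6 remains possible at r7c9. So r7c9=6.
Step 48. [r1c8∈{9}] r1c8's peers cover all but 9 ⇒ r1c8=9.

Answer: 1 5 2 8 6 3 4 9 7 / 9 7 6 4 1 5 3 2 8 / 3 8 4 7 2 9 1 6 5 / 4 3 5 1 7 6 2 8 9 / 7 1 8 3 9 2 6 5 4 / 6 2 9 5 8 4 7 3 1 / 8 9 7 2 3 1 5 4 6 / 5 6 3 9 4 7 8 1 2 / 2 4 1 6 5 8 9 7 3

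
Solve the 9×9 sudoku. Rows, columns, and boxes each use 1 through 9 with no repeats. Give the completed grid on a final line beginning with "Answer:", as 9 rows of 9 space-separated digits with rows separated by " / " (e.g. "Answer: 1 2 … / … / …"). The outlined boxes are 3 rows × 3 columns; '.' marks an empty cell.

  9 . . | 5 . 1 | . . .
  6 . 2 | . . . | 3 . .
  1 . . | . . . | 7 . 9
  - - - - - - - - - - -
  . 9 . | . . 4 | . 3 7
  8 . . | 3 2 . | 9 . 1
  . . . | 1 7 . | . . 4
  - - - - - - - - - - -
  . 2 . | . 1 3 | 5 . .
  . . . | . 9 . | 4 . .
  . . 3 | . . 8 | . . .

Step 1. [r2c8∈{1,4,5,8}] 1 has one home in row 2: r2c8, so r2c8=1.
Step 2. [r7c3∈{4,6,7,8,9}] col 3 places 9 nowhere but r7c3, so r7c3=9.
Step 3. [r2c4∈{4,7,8,9}] col 4 places 9 nowhere but r2c4. So r2c4=9.
Step 4. [r9c7∈{1,2,6}] in col 7, 1 fits only at r9c7 ⇒ r9c7=1.
Step 5. [r8c2∈{1,5,6,7,8}] col 2 places 1 nowhere but r8c2 ⇒ r8c2=1.
Step 6. [r8c3∈{5,6,7,8}] r8c3 is the only open cell in box 7 admitting 8 ⇒ r8c3=8.
Step 7. [r9c2∈{4,5,6,7}] box 7 places 6 nowhere but r9c2, so r9c2=6.
Step 8. [r9c9∈{2}] r9c9's peers cover all but 2 ⇒ r9c9=2.
Step 9. [r2c9∈{5,8}] in col 9, 5 fits only at r2c9 ⇒ r2c9=5.
Step 10. [r6c1∈{2,3,5}] in col 1, 3 fits only at r6c1 ⇒ r6c1=3.
Step 11. [r6c2∈{5}] r6c2's peers cover all but 5 ⇒ r6c2=5.
Step 12. [r6c3∈{6}] r6c3 has the single candidate 6 ⇒ r6c3=6.
Step 13. [r4c5∈{5,6,8}] in row 4, 5 fits only at r4c5, so r4c5=5.
Step 14. [r9c5∈{4}] r9c5's peers cover all but 4 ⇒ r9c5=4.
Step 15. [r2c2∈{4,7,8}] in row 2, 4 fits only at r2c2, so r2c2=4.
Step 16. [r9c4∈{7}] r9c4 is down to just 7 ⇒ r9c4=7.
Step 17. [r7c4∈{6}] r7c4 is down to just 6, so r7c4=6.
Step 18. [r4c7∈{2,6,8}] r4c7 is the only open cell in row 4 admitting 6, so r4c7=6.
Step 19. [r1c8∈{2,4,6,8}] 4 has one home in row 1: r1c8, so r1c8=4.
Step 20. [r1c7∈{2,8}] row 1 places 2 nowhere but r1c7 ⇒ r1c7=2.
Step 21. [r2c5∈{8}] r2c5 has the single candidate 8, so r2c5=8.
Step 22. [r5c2∈{7}] r5c2's peers cover all but 7. So r5c2=7.
Step 23. [r8c6∈{2,5}] 5 has one home in col 6: r8c6. So r8c6=5.
Step 24. [r8c1∈{7}] r8c1's peers cover all but 7 ⇒ r8c1=7.
Step 25. [r8c8∈{6}] only 6 remains possible at r8c8, so r8c8=6.
Step 26. [r3c8∈{8}] r3c8 has the single candidate 8 ⇒ r3c8=8.
Step 27. [r3c2∈{3}] r3c2's peers cover all but 3 ⇒ r3c2=3.
Step 28. [r3c6∈{2,6}] across col 6, 2 lands solely at r3c6. So r3c6=2.
Step 29. [r3c5∈{6}] r3c5 has the single candidate 6. So r3c5=6.
Step 30. [r7c1∈{4}] r7c1 is down to just 4 ⇒ r7c1=4.
Step 31. [r5c8∈{5}] nothing but 5 survives at r5c8, so r5c8=5.
Step 32. [r1c5∈{3}] r1c5 is down to just 3. So r1c5=3.
Step 33. [r6c8∈{2}] r6c8 has the single candidate 2 ⇒ r6c8=2.
Step 34. [r1c3∈{7}] r1c3 has the single candidate 7 ⇒ r1c3=7.
Step 35. [r7c8∈{7}] r7c8's peers cover all but 7 ⇒ r7c8=7.
Step 36. [r5c3∈{4}] r5c3's peers cover all but 4 ⇒ r5c3=4.
Step 37. [r3c3∈{5}] only 5 remains possible at r3c3. So r3c3=5.
Step 38. [r6c7∈{8}] r6c7 has the single candidate 8, so r6c7=8.
Step 39. [r2c6∈{7}] r2c6 is down to just 7. So r2c6=7.
Step 40. [r6c6∈{9}] r6c6 has the single candidate 9. So r6c6=9.
Step 41. [r3c4∈{4}] nothing but 4 survives at r3c4, so r3c4=4.
Step 42. [r9c8∈{9}] r9c8 has the single candidate 9, so r9c8=9.
Step 43. [r8c4∈{2}] r8c4 is down to just 2 ⇒ r8c4=2.
Step 44. [r9c1∈{5}] r9c1 has the single candidate 5 ⇒ r9c1=5.
Step 45. [r7c9∈{8}] only 8 remains possible at r7c9. So r7c9=8.
Step 46. [r5c6∈{6}] nothing but 6 survives at r5c6, so r5c6=6.
Step 47. [r1c9∈{6}] nothing but 6 survives at r1c9. So r1c9=6.
Step 48. [r4c1∈{2}] r4c1's peers cover all but 2 ⇒ r4c1=2.
Step 49. [r4c4∈{8}] nothing but 8 survives at r4c4 ⇒ r4c4=8.
Step 50. [r8c9∈{3}] r8c9 has the single candidate 3. So r8c9=3.
Step 51. [r1c2∈{8}] only 8 remains possible at r1c2, so r1c2=8.
Step 52. [r4c3∈{1}] r4c3 is down to just 1 ⇒ r4c3=1.

Answer: 9 8 7 5 3 1 2 4 6 / 6 4 2 9 8 7 3 1 5 / 1 3 5 4 6 2 7 8 9 / 2 9 1 8 5 4 6 3 7 / 8 7 4 3 2 6 9 5 1 / 3 5 6 1 7 9 8 2 4 / 4 2 9 6 1 3 5 7 8 / 7 1 8 2 9 5 4 6 3 / 5 6 3 7 4 8 1 9 2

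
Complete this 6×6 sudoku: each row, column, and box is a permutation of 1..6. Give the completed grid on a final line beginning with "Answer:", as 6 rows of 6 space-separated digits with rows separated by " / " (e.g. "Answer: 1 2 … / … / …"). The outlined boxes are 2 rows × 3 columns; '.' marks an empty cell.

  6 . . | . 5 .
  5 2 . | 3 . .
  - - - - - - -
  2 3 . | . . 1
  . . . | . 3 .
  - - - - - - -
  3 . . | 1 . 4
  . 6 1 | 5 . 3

Step 1. [r2c3∈{4}] r2c3 is down to just 4, so r2c3=4.
Step 2. [r4c6∈{2,5,6}] across col 6, 5 lands solely at r4c6 ⇒ r4c6=5.
Step 3. [r4c4∈{2,4,6}] row 4 places 2 nowhere but r4c4 ⇒ r4c4=2.
Step 4. [r3c4∈{4,6}] 6 has one home in col 4: r3c4 ⇒ r3c4=6.
Step 5. [r4c2∈{1,4}] col 2 places 4 nowhere but r4c2, so r4c2=4.
Step 6. [r5c5∈{2,6}] r5c5 is the only open cell in row 5 admitting 6 ⇒ r5c5=6.
Step 7. [r5c2∈{5}] r5c2 is down to just 5 ⇒ r5c2=5.
Step 8. [r5c3∈{2}] only 2 remains possible at r5c3 ⇒ r5c3=2.
Step 9. [r4c3∈{6}] r4c3 is down to just 6. So r4c3=6.
Step 10. [r6c5∈{2}] r6c5 is down to just 2. So r6c5=2.
Step 11. [r2c5∈{1}] r2c5 is down to just 1 ⇒ r2c5=1.
Step 12. [r1c2∈{1}] r1c2 has the single candidate 1, so r1c2=1.
Step 13. [r3c5∈{4}] r3c5's peers cover all but 4 ⇒ r3c5=4.
Step 14. [r4c1∈{1}] nothing but 1 survives at r4c1 ⇒ r4c1=1.
Step 15. [r1c6∈{2}] nothing but 2 survives at r1c6. So r1c6=2.
Step 16. [r1c3∈{3}] r1c3 is down to just 3, so r1c3=3.
Step 17. [r2c6∈{6}] r2c6 has the single candidate 6. So r2c6=6.
Step 18. [r1c4∈{4}] nothing but 4 survives at r1c4, so r1c4=4.
Step 19. [r6c1∈{4}] r6c1 is down to just 4 ⇒ r6c1=4.
Step 20. [r3c3∈{5}] r3c3 has the single candidate 5 ⇒ r3c3=5.

Answer: 6 1 3 4 5 2 / 5 2 4 3 1 6 / 2 3 5 6 4 1 / 1 4 6 2 3 5 / 3 5 2 1 6 4 / 4 6 1 5 2 3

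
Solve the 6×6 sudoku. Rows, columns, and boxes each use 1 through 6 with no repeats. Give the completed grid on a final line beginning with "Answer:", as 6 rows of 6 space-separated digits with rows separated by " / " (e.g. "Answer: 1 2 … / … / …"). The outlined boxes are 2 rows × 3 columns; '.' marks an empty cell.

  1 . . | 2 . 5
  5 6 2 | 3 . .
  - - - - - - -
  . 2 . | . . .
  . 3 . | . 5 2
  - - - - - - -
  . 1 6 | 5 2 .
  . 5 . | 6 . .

Step 1. [r3c6∈{1,3,4,6}] r3c6 is the only open cell in col 6 admitting 6, so r3c6=6.
Step 2. [r3c1∈{4}] r3c1 has the single candidate 4. So r3c1=4.
Step 3. [r6c3∈{3,4}] in box 5, 4 fits only at r6c3 ⇒ r6c3=4.
Step 4. [r3c4∈{1}] r3c4 has the single candidate 1 ⇒ r3c4=1.
Step 5. [r5c6∈{3,4}] across row 5, 4 lands solely at r5c6. So r5c6=4.
Step 6. [r6c6∈{1,3}] r6c6 is the only open cell in col 6 admitting 3 ⇒ r6c6=3.
Step 7. [r2c5∈{1,4}] r2c5 is the only open cell in row 2 admitting 4 ⇒ r2c5=4.
Step 8. [r6c5∈{1}] nothing but 1 survives at r6c5 ⇒ r6c5=1.
Step 9. [r6c1∈{2}] nothing but 2 survives at r6c1 ⇒ r6c1=2.
Step 10. [r3c3∈{5}] nothing but 5 survives at r3c3. So r3c3=5.
Step 11. [r4c4∈{4}] only 4 remains possible at r4c4. So r4c4=4.
Step 12. [r4c1∈{6}] nothing but 6 survives at r4c1 ⇒ r4c1=6.
Step 13. [r5c1∈{3}] r5c1 is down to just 3 ⇒ r5c1=3.
Step 14. [r3c5∈{3}] r3c5 has the single candidate 3 ⇒ r3c5=3.
Step 15. [r1c5∈{6}] r1c5 is down to just 6 ⇒ r1c5=6.
Step 16. [r4c3∈{1}] r4c3 is down to just 1. So r4c3=1.
Step 17. [r2c6∈{1}] r2c6 is down to just 1, so r2c6=1.
Step 18. [r1c3∈{3}] only 3 remains possible at r1c3, so r1c3=3.
Step 19. [r1c2∈{4}] r1c2 has the single candidate 4. So r1c2=4.

Answer: 1 4 3 2 6 5 / 5 6 2 3 4 1 / 4 2 5 1 3 6 / 6 3 1 4 5 2 / 3 1 6 5 2 4 / 2 5 4 6 1 3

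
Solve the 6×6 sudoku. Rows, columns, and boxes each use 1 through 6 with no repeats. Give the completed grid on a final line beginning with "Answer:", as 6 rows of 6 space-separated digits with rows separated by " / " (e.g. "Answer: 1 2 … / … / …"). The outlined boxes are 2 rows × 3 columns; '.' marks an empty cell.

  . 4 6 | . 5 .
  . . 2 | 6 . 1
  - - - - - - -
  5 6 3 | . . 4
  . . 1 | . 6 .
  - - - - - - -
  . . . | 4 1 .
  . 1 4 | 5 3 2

Step 1. [r4c2∈{2}] nothing but 2 survives at r4c2. So r4c2=2.
Step 2. [r2c1∈{3}] nothing but 3 survives at r2c1 ⇒ r2c1=3.
Step 3. [r1c6∈{3}] r1c6 is down to just 3. So r1c6=3.
Step 4. [r5c1∈{2,6}] across row 5, 2 lands solely at r5c1. So r5c1=2.
Step 5. [r2c2∈{5}] r2c2's peers cover all but 5, so r2c2=5.
Step 6. [r1c4∈{2}] r1c4 has the single candidate 2. So r1c4=2.
Step 7. [r1c1∈{1}] r1c1 has the single candidate 1 ⇒ r1c1=1.
Step 8. [r5c2∈{3}] r5c2 is down to just 3, so r5c2=3.
Step 9. [r2c5∈{4}] r2c5 is down to just 4 ⇒ r2c5=4.
Step 10. [r4c4∈{3}] nothing but 3 survives at r4c4, so r4c4=3.
Step 11. [r4c1∈{4}] r4c1's peers cover all but 4, so r4c1=4.
Step 12. [r5c3∈{5}] r5c3 has the single candidate 5, so r5c3=5.
Step 13. [r3c5∈{2}] r3c5's peers cover all but 2 ⇒ r3c5=2.
Step 14. [r5c6∈{6}] r5c6 has the single candidate 6. So r5c6=6.
Step 15. [r3c4∈{1}] r3c4's peers cover all but 1, so r3c4=1.
Step 16. [r6c1∈{6}] r6c1 has the single candidate 6, so r6c1=6.
Step 17. [r4c6∈{5}] nothing but 5 survives at r4c6 ⇒ r4c6=5.

Answer: 1 4 6 2 5 3 / 3 5 2 6 4 1 / 5 6 3 1 2 4 / 4 2 1 3 6 5 / 2 3 5 4 1 6 / 6 1 4 5 3 2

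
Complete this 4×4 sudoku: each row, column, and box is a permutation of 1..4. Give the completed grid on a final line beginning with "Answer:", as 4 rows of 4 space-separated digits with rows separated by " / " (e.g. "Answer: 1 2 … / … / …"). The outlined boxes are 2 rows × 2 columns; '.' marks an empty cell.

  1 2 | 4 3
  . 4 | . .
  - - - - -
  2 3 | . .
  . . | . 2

Step 1. [r3c3∈{1}] r3c3's peers cover all but 1. So r3c3=1.
Step 2. [r3c4∈{4}] only 4 remains possible at r3c4. So r3c4=4.
Step 3. [r2c4∈{1}] r2c4's peers cover all but 1 ⇒ r2c4=1.
Step 4. [r2c1∈{3}] r2c1's peers cover all but 3, so r2c1=3.
Step 5. [r2c3∈{2}] r2c3's peers cover all but 2, so r2c3=2.
Step 6. [r4c1∈{4}] r4c1 has the single candidate 4. So r4c1=4.
Step 7. [r4c2∈{1}] nothing but 1 survives at r4c2. So r4c2=1.
Step 8. [r4c3∈{3}] only 3 remains possible at r4c3. So r4c3=3.

Answer: 1 2 4 3 / 3 4 2 1 / 2 3 1 4 / 4 1 3 2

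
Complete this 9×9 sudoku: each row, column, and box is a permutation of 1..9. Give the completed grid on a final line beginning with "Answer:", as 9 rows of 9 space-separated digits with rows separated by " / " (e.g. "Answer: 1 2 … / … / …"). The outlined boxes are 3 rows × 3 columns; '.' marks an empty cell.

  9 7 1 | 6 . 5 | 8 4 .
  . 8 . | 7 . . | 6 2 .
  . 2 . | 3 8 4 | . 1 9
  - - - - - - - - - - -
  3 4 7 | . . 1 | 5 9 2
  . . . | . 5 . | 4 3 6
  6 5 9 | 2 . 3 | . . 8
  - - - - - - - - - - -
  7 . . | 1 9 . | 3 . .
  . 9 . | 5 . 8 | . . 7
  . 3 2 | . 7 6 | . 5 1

Step 1. [r7c3∈{4,5,6,8}] in row 7, 5 fits only at r7c3. So r7c3=5.
Step 2. [r5c4∈{8,9}] across col 4, 9 lands solely at r5c4. So r5c4=9.
Step 3. [r2c3∈{3,4}] r2c3 is the only open cell in col 3 admitting 3 ⇒ r2c3=3.
Step 4. [r8c3∈{4,6}] across col 3, 4 lands solely at r8c3. So r8c3=4.
Step 5. [r5c1∈{1,2,8}] in row 5, 2 fits only at r5c1 ⇒ r5c1=2.
Step 6. [r3c1∈{5}] r3c1 has the single candidate 5, so r3c1=5.
Step 7. [r3c7∈{7}] r3c7 has the single candidate 7. So r3c7=7.
Step 8. [r1c5∈{2}] only 2 remains possible at r1c5. So r1c5=2.
Step 9. [r7c8∈{6,8}] row 7 places 8 nowhere but r7c8, so r7c8=8.
Step 10. [r9c7∈{9}] r9c7 is down to just 9 ⇒ r9c7=9.
Step 11. [r5c6∈{7}] r5c6 is down to just 7, so r5c6=7.
Step 12. [r8c7∈{2}] r8c7's peers cover all but 2 ⇒ r8c7=2.
Step 13. [r7c9∈{4}] r7c9 has the single candidate 4, so r7c9=4.
Step 14. [r5c2∈{1}] only 1 remains possible at r5c2 ⇒ r5c2=1.
Step 15. [r9c4∈{4}] only 4 remains possible at r9c4 ⇒ r9c4=4.
Step 16. [r2c5∈{1}] r2c5's peers cover all but 1. So r2c5=1.
Step 17. [r4c4∈{8}] r4c4's peers cover all but 8 ⇒ r4c4=8.
Step 18. [r4c5∈{6}] only 6 remains possible at r4c5. So r4c5=6.
Step 19. [r6c8∈{7}] only 7 remains possible at r6c8, so r6c8=7.
Step 20. [r1c9∈{3}] r1c9 is down to just 3, so r1c9=3.
Step 21. [r6c5∈{4}] r6c5's peers cover all but 4 ⇒ r6c5=4.
Step 22. [r2c1∈{4}] nothing but 4 survives at r2c1. So r2c1=4.
Step 23. [r8c1∈{1}] only 1 remains possible at r8c1, so r8c1=1.
Step 24. [r3c3∈{6}] only 6 remains possible at r3c3 ⇒ r3c3=6.
Step 25. [r7c6∈{2}] nothing but 2 survives at r7c6 ⇒ r7c6=2.
Step 26. [r9c1∈{8}] r9c1 has the single candidate 8 ⇒ r9c1=8.
Step 27. [r8c5∈{3}] only 3 remains possible at r8c5 ⇒ r8c5=3.
Step 28. [r7c2∈{6}] r7c2 has the single candidate 6, so r7c2=6.
Step 29. [r8c8∈{6}] r8c8's peers cover all but 6, so r8c8=6.
Step 30. [r5c3∈{8}] nothing but 8 survives at r5c3 ⇒ r5c3=8.
Step 31. [r6c7∈{1}] r6c7's peers cover all but 1, so r6c7=1.
Step 32. [r2c6∈{9}] r2c6 is down to just 9. So r2c6=9.
Step 33. [r2c9∈{5}] r2c9's peers cover all but 5. So r2c9=5.

Answer: 9 7 1 6 2 5 8 4 3 / 4 8 3 7 1 9 6 2 5 / 5 2 6 3 8 4 7 1 9 / 3 4 7 8 6 1 5 9 2 / 2 1 8 9 5 7 4 3 6 / 6 5 9 2 4 3 1 7 8 / 7 6 5 1 9 2 3 8 4 / 1 9 4 5 3 8 2 6 7 / 8 3 2 4 7 6 9 5 1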